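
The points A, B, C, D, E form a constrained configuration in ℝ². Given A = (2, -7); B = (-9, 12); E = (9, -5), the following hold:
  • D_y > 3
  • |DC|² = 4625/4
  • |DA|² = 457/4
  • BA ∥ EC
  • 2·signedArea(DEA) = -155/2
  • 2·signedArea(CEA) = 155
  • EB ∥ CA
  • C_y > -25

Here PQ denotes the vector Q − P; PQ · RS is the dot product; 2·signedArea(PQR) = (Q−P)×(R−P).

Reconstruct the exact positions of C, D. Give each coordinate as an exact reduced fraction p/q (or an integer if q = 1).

C = (20, -24)
D = (0, 7/2)

1. C_x = 20  [EB ∥ CA ∩ BA ∥ EC]
2. C_y = -24  [EB ∥ CA ∩ BA ∥ EC]
   → C = (20, -24)
3. D_x = 0  [line 2·x + -7·y + 49/2 = 0 ∩ |DA|² = 457/4]
4. D_y = 7/2  [line 2·x + -7·y + 49/2 = 0 ∩ |DA|² = 457/4]
   → D = (0, 7/2)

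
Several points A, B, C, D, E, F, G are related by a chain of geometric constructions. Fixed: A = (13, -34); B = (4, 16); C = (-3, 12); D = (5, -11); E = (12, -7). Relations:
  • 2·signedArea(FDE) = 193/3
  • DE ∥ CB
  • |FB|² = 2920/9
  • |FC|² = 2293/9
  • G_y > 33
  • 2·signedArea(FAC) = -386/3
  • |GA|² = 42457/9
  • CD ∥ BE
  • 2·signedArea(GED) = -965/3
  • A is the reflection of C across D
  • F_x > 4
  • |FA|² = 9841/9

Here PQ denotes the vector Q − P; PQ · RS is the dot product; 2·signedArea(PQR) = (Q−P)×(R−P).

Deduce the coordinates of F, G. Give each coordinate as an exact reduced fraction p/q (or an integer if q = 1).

1. F_x = 14/3  [2·signedArea(FAC) = -386/3 ∩ 2·signedArea(FDE) = 193/3]
2. F_y = -2  [2·signedArea(FAC) = -386/3 ∩ 2·signedArea(FDE) = 193/3]
   → F = (14/3, -2)
3. G_x = 10/3  [line 4·x + -7·y + 674/3 = 0 ∩ |GA|² = 42457/9]
4. G_y = 34  [line 4·x + -7·y + 674/3 = 0 ∩ |GA|² = 42457/9]
   → G = (10/3, 34)

F = (14/3, -2)
G = (10/3, 34)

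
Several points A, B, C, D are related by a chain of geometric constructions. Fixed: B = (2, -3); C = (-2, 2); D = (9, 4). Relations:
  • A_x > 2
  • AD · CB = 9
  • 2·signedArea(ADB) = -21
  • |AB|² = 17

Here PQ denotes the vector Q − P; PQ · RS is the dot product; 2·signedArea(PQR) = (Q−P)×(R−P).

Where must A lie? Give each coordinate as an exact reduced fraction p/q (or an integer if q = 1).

1. A_x = 3  [2·signedArea(ADB) = -21 ∩ AD · CB = 9]
2. A_y = 1  [2·signedArea(ADB) = -21 ∩ AD · CB = 9]
   → A = (3, 1)

A = (3, 1)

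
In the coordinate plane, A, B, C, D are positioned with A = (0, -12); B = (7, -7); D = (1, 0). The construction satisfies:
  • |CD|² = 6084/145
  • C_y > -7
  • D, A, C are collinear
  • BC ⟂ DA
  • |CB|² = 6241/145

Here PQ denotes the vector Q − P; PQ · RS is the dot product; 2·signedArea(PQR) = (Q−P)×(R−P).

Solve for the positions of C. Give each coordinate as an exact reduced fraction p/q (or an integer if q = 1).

1. C_x = 67/145  [D, A, C are collinear ∩ BC ⟂ DA]
2. C_y = -936/145  [D, A, C are collinear ∩ BC ⟂ DA]
   → C = (67/145, -936/145)

C = (67/145, -936/145)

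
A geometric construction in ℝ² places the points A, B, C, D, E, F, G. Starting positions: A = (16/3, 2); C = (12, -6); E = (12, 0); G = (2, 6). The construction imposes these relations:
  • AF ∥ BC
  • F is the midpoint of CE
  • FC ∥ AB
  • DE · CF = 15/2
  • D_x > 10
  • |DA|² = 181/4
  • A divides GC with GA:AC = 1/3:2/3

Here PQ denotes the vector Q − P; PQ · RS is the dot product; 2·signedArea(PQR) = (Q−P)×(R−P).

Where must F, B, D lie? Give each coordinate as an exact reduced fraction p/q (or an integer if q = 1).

1. F_x = 12  [F is the midpoint of CE]
2. F_y = -3  [F is the midpoint of CE]
   → F = (12, -3)
3. B_x = 16/3  [AF ∥ BC ∩ FC ∥ AB]
4. B_y = -1  [AF ∥ BC ∩ FC ∥ AB]
   → B = (16/3, -1)
5. D_y = -5/2  [DE · CF = 15/2]
6. D_x = 31/3  [|DA|² = 181/4]
   → D = (31/3, -5/2)

B = (16/3, -1)
D = (31/3, -5/2)
F = (12, -3)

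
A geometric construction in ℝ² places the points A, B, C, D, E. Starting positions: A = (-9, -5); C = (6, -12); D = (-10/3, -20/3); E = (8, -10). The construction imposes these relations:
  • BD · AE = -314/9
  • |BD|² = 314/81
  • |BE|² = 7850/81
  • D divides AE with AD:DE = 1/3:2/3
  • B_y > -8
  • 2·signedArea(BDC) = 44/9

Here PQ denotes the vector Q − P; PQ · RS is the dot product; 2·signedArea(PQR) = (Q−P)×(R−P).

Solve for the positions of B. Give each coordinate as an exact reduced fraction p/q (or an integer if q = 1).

B = (-13/9, -65/9)

1. B_x = -13/9  [BD · AE = -314/9 ∩ 2·signedArea(BDC) = 44/9]
2. B_y = -65/9  [BD · AE = -314/9 ∩ 2·signedArea(BDC) = 44/9]
   → B = (-13/9, -65/9)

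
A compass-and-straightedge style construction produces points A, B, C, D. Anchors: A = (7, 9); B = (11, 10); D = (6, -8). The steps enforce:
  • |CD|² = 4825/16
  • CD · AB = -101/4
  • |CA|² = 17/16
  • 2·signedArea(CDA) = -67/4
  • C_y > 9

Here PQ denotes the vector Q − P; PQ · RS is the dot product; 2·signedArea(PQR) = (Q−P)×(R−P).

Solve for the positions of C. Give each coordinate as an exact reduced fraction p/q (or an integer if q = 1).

1. C_x = 8  [CD · AB = -101/4 ∩ 2·signedArea(CDA) = -67/4]
2. C_y = 37/4  [CD · AB = -101/4 ∩ 2·signedArea(CDA) = -67/4]
   → C = (8, 37/4)

C = (8, 37/4)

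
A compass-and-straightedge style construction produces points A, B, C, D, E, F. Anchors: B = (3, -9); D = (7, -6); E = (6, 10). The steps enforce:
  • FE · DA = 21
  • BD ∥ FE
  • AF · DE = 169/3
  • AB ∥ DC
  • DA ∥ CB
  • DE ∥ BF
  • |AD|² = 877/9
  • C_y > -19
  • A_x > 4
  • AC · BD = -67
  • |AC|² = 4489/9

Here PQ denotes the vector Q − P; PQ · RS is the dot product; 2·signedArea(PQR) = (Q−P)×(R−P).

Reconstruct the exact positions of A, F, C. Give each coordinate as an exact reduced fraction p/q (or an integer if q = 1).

1. F_x = 2  [BD ∥ FE ∩ DE ∥ BF]
2. F_y = 7  [BD ∥ FE ∩ DE ∥ BF]
   → F = (2, 7)
3. A_x = 5  [AF · DE = 169/3 ∩ FE · DA = 21]
4. A_y = 11/3  [AF · DE = 169/3 ∩ FE · DA = 21]
   → A = (5, 11/3)
5. C_x = 5  [AC · BD = -67 ∩ DA ∥ CB]
6. C_y = -56/3  [AC · BD = -67 ∩ DA ∥ CB]
   → C = (5, -56/3)

A = (5, 11/3)
C = (5, -56/3)
F = (2, 7)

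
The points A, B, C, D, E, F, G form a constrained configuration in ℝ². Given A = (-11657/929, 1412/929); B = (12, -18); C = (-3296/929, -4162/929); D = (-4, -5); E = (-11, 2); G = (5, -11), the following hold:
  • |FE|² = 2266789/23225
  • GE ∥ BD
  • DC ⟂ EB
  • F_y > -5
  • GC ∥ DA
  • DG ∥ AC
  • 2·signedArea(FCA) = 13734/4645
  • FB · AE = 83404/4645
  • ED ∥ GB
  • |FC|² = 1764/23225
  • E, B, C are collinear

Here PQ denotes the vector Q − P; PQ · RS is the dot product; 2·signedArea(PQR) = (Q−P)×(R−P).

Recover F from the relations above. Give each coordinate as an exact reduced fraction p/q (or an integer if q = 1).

F = (-3464/929, -21776/4645)

1. F_x = -3464/929  [2·signedArea(FCA) = 13734/4645 ∩ FB · AE = 83404/4645]
2. F_y = -21776/4645  [2·signedArea(FCA) = 13734/4645 ∩ FB · AE = 83404/4645]
   → F = (-3464/929, -21776/4645)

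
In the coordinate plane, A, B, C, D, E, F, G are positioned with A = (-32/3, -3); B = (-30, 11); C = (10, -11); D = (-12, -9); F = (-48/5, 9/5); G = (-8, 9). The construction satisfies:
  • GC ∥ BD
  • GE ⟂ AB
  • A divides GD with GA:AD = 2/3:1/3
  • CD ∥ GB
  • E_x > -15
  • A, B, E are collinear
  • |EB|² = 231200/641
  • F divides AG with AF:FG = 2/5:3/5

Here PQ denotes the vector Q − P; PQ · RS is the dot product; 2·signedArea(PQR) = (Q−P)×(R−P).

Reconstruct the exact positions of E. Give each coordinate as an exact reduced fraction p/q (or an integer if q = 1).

1. E_x = -9370/641  [A, B, E are collinear ∩ GE ⟂ AB]
2. E_y = -89/641  [A, B, E are collinear ∩ GE ⟂ AB]
   → E = (-9370/641, -89/641)

E = (-9370/641, -89/641)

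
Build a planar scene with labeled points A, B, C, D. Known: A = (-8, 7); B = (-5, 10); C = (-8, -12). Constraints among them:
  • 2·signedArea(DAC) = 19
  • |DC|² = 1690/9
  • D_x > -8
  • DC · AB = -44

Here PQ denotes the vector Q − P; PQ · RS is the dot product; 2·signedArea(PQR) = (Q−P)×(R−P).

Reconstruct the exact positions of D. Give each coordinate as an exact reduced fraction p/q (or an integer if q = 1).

D = (-7, 5/3)

1. D_x = -7  [DC · AB = -44 ∩ 2·signedArea(DAC) = 19]
2. D_y = 5/3  [DC · AB = -44 ∩ 2·signedArea(DAC) = 19]
   → D = (-7, 5/3)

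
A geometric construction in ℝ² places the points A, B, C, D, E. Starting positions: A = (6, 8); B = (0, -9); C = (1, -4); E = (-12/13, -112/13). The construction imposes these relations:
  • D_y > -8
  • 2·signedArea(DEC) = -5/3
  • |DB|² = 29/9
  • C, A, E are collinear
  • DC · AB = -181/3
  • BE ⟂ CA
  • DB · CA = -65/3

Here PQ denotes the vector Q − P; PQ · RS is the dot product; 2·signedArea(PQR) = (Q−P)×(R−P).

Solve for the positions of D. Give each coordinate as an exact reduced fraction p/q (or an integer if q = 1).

1. D_x = 1/39  [2·signedArea(DEC) = -5/3 ∩ DB · CA = -65/3]
2. D_y = -281/39  [2·signedArea(DEC) = -5/3 ∩ DB · CA = -65/3]
   → D = (1/39, -281/39)

D = (1/39, -281/39)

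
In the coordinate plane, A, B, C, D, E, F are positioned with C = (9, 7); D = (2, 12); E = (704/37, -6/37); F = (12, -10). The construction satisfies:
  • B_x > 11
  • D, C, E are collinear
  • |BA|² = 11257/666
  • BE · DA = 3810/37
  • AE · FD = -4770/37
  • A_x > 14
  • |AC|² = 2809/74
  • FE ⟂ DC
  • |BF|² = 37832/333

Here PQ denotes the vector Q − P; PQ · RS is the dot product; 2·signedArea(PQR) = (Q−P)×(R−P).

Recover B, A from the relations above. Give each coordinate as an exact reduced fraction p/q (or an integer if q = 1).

1. A_x = 1037/74  [line 10·x + -22·y + -2402/37 = 0 ∩ |AC|² = 2809/74]
2. A_y = 253/74  [line 10·x + -22·y + -2402/37 = 0 ∩ |AC|² = 2809/74]
   → A = (1037/74, 253/74)
3. B_x = 1222/111  [line -889/74·x + 635/74·y + 127 = 0 ∩ |BF|² = 37832/333]
4. B_y = 68/111  [line -889/74·x + 635/74·y + 127 = 0 ∩ |BF|² = 37832/333]
   → B = (1222/111, 68/111)

A = (1037/74, 253/74)
B = (1222/111, 68/111)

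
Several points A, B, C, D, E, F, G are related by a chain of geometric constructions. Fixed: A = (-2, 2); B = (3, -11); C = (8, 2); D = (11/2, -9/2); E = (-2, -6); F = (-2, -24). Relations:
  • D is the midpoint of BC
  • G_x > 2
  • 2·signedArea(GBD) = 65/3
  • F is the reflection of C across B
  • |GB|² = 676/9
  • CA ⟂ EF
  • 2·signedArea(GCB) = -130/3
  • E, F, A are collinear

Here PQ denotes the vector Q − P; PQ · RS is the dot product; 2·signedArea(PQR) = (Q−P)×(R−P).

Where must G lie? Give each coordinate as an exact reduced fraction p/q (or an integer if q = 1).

G = (3, -7/3)

1. G_x = 3  [line 13·x + -5·y + -152/3 = 0 ∩ |GB|² = 676/9]
2. G_y = -7/3  [line 13·x + -5·y + -152/3 = 0 ∩ |GB|² = 676/9]
   → G = (3, -7/3)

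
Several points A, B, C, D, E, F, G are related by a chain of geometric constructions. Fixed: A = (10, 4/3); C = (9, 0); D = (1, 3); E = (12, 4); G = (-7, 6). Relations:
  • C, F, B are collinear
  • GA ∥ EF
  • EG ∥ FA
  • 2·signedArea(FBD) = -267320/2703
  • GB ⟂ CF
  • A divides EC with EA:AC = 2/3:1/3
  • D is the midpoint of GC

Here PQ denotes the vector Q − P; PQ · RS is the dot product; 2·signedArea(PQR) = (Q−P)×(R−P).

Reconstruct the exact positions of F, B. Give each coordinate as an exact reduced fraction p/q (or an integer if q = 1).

B = (-6471/901, 486/901)
F = (29, -2/3)

1. F_x = 29  [EG ∥ FA ∩ GA ∥ EF]
2. F_y = -2/3  [EG ∥ FA ∩ GA ∥ EF]
   → F = (29, -2/3)
3. B_x = -6471/901  [C, F, B are collinear ∩ GB ⟂ CF]
4. B_y = 486/901  [C, F, B are collinear ∩ GB ⟂ CF]
   → B = (-6471/901, 486/901)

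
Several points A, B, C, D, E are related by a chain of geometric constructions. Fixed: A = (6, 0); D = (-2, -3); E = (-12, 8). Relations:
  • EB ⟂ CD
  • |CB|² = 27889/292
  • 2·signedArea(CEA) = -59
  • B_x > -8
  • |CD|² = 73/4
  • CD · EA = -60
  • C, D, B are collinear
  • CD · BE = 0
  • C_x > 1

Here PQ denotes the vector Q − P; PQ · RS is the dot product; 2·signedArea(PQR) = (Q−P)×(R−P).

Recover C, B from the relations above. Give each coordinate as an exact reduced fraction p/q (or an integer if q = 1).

B = (-522/73, -360/73)
C = (2, -3/2)

1. C_x = 2  [CD · EA = -60 ∩ 2·signedArea(CEA) = -59]
2. C_y = -3/2  [CD · EA = -60 ∩ 2·signedArea(CEA) = -59]
   → C = (2, -3/2)
3. B_x = -522/73  [CD · BE = 0 ∩ C, D, B are collinear]
4. B_y = -360/73  [CD · BE = 0 ∩ C, D, B are collinear]
   → B = (-522/73, -360/73)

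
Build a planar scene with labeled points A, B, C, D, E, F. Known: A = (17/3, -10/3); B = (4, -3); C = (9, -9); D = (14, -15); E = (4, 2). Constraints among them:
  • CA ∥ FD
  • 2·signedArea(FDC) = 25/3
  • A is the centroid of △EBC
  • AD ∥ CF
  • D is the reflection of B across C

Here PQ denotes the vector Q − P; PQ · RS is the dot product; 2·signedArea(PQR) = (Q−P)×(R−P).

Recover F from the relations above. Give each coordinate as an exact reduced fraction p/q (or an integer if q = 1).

F = (52/3, -62/3)

1. F_x = 52/3  [CA ∥ FD ∩ AD ∥ CF]
2. F_y = -62/3  [CA ∥ FD ∩ AD ∥ CF]
   → F = (52/3, -62/3)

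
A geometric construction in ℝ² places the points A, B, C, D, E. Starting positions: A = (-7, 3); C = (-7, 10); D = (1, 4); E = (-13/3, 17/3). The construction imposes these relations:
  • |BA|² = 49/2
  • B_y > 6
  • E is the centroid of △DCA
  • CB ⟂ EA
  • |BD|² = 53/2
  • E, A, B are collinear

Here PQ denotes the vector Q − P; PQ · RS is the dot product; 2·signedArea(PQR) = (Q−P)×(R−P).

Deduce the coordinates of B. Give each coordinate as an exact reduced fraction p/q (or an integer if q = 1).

1. B_x = -7/2  [E, A, B are collinear ∩ CB ⟂ EA]
2. B_y = 13/2  [E, A, B are collinear ∩ CB ⟂ EA]
   → B = (-7/2, 13/2)

B = (-7/2, 13/2)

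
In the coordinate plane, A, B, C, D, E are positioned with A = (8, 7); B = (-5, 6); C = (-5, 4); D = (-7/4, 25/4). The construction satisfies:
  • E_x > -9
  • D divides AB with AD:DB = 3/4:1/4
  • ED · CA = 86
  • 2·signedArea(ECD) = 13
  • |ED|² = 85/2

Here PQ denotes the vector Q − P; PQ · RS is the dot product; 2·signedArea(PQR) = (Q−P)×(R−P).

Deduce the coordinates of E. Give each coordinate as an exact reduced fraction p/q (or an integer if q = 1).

1. E_x = -33/4  [2·signedArea(ECD) = 13 ∩ ED · CA = 86]
2. E_y = 23/4  [2·signedArea(ECD) = 13 ∩ ED · CA = 86]
   → E = (-33/4, 23/4)

E = (-33/4, 23/4)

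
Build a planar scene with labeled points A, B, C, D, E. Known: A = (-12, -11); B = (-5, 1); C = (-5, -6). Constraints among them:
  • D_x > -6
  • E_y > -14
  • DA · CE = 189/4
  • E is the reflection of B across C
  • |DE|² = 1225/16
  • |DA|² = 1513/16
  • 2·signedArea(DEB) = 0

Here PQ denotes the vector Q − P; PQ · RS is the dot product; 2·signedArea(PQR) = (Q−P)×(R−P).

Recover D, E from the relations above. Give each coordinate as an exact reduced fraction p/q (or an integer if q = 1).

1. E_x = -5  [E is the reflection of B across C]
2. E_y = -13  [E is the reflection of B across C]
   → E = (-5, -13)
3. D_x = -5  [2·signedArea(DEB) = 0 ∩ DA · CE = 189/4]
4. D_y = -17/4  [2·signedArea(DEB) = 0 ∩ DA · CE = 189/4]
   → D = (-5, -17/4)

D = (-5, -17/4)
E = (-5, -13)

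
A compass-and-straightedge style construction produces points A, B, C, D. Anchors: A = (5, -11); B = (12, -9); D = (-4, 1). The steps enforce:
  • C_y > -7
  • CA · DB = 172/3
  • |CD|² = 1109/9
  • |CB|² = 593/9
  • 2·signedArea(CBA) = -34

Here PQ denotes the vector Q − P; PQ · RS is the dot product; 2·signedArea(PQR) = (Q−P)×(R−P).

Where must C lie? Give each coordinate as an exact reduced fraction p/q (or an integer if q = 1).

1. C_x = 13/3  [2·signedArea(CBA) = -34 ∩ CA · DB = 172/3]
2. C_y = -19/3  [2·signedArea(CBA) = -34 ∩ CA · DB = 172/3]
   → C = (13/3, -19/3)

C = (13/3, -19/3)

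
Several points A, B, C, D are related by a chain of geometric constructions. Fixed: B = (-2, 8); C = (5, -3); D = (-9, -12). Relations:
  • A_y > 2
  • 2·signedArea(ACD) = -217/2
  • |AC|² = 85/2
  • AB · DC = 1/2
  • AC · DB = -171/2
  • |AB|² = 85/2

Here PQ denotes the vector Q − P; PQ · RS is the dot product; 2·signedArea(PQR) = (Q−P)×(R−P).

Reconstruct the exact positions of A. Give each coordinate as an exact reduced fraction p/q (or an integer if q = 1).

1. A_x = 3/2  [2·signedArea(ACD) = -217/2 ∩ AB · DC = 1/2]
2. A_y = 5/2  [2·signedArea(ACD) = -217/2 ∩ AB · DC = 1/2]
   → A = (3/2, 5/2)

A = (3/2, 5/2)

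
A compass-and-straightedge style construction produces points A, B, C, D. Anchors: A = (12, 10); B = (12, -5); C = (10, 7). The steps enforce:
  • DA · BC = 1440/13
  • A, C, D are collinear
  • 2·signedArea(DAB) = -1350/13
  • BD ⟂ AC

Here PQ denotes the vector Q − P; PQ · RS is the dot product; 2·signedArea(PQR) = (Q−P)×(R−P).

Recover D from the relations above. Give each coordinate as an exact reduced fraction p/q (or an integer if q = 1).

D = (66/13, -5/13)

1. D_x = 66/13  [A, C, D are collinear ∩ BD ⟂ AC]
2. D_y = -5/13  [A, C, D are collinear ∩ BD ⟂ AC]
   → D = (66/13, -5/13)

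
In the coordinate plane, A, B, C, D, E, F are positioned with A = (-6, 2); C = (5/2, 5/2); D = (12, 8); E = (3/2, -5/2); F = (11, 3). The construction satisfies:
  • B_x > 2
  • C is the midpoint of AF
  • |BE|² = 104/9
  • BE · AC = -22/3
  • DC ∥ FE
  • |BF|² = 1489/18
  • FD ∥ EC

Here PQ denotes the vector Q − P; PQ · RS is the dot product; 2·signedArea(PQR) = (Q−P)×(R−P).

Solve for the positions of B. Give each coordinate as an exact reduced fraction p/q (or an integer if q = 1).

B = (13/6, 5/6)

1. B_x = 13/6  [line -17/2·x + -1/2·y + 113/6 = 0 ∩ |BF|² = 1489/18]
2. B_y = 5/6  [line -17/2·x + -1/2·y + 113/6 = 0 ∩ |BF|² = 1489/18]
   → B = (13/6, 5/6)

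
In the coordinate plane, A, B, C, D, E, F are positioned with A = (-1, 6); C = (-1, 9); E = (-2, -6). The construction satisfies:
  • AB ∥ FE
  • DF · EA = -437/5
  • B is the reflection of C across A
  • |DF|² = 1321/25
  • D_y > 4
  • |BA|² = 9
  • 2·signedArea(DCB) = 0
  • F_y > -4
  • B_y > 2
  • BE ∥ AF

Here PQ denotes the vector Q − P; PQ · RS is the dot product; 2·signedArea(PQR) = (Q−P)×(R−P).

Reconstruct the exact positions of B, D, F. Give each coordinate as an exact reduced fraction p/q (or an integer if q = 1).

B = (-1, 3)
D = (-1, 21/5)
F = (-2, -3)

1. B_x = -1  [B is the reflection of C across A]
2. B_y = 3  [B is the reflection of C across A]
   → B = (-1, 3)
3. D_x = -1  [2·signedArea(DCB) = 0]
4. F_x = -2  [AB ∥ FE ∩ BE ∥ AF]
5. F_y = -3  [AB ∥ FE ∩ BE ∥ AF]
   → F = (-2, -3)
6. D_x = -1  [2·signedArea(DCB) = 0 ∩ DF · EA = -437/5]
7. D_y = 21/5  [2·signedArea(DCB) = 0 ∩ DF · EA = -437/5]
   → D = (-1, 21/5)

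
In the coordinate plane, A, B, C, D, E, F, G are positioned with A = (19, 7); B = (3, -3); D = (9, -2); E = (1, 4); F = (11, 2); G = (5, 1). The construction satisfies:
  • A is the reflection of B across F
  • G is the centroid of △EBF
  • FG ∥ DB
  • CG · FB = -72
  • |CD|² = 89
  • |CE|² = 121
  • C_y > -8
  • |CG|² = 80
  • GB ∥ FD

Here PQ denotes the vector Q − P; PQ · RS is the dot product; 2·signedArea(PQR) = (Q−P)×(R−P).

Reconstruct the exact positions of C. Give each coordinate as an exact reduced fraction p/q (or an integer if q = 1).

C = (1, -7)

1. C_x = 1  [line 8·x + 5·y + 27 = 0 ∩ |CD|² = 89]
2. C_y = -7  [line 8·x + 5·y + 27 = 0 ∩ |CD|² = 89]
   → C = (1, -7)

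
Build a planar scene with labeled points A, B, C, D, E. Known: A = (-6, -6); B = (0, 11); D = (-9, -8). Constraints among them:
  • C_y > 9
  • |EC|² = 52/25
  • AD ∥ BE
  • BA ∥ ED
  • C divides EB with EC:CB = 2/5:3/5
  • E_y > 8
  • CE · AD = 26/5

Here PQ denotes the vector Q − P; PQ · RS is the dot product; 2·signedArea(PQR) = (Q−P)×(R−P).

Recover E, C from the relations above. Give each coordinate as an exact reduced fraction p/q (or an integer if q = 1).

C = (-9/5, 49/5)
E = (-3, 9)

1. E_x = -3  [BA ∥ ED ∩ AD ∥ BE]
2. E_y = 9  [BA ∥ ED ∩ AD ∥ BE]
   → E = (-3, 9)
3. C_x = -9/5  [C divides EB with EC:CB = 2/5:3/5]
4. C_y = 49/5  [C divides EB with EC:CB = 2/5:3/5]
   → C = (-9/5, 49/5)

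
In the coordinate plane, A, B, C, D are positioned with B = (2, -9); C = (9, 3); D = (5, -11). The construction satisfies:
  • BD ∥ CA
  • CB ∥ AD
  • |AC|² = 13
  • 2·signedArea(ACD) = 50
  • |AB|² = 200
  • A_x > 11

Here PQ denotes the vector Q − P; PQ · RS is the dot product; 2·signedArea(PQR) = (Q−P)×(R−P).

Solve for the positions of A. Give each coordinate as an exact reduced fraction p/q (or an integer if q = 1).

1. A_x = 12  [CB ∥ AD ∩ BD ∥ CA]
2. A_y = 1  [CB ∥ AD ∩ BD ∥ CA]
   → A = (12, 1)

A = (12, 1)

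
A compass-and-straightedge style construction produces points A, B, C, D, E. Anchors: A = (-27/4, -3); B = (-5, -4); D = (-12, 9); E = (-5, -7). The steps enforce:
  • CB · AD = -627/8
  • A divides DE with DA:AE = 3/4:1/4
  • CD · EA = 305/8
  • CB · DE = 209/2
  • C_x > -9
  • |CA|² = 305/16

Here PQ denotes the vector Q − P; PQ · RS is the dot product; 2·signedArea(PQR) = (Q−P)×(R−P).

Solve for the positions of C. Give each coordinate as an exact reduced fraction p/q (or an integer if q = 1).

1. C_x = -17/2  [line -7·x + 16·y + -151/2 = 0 ∩ |CA|² = 305/16]
2. C_y = 1  [line -7·x + 16·y + -151/2 = 0 ∩ |CA|² = 305/16]
   → C = (-17/2, 1)

C = (-17/2, 1)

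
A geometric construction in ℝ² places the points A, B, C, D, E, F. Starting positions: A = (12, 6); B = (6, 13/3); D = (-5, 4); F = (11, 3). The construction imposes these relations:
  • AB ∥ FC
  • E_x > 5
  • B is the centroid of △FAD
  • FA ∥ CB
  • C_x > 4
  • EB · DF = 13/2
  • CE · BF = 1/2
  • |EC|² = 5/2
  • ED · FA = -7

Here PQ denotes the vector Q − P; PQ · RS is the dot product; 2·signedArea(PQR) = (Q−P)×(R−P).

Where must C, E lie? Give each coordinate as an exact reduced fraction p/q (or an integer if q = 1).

C = (5, 4/3)
E = (11/2, 17/6)

1. C_x = 5  [FA ∥ CB ∩ AB ∥ FC]
2. C_y = 4/3  [FA ∥ CB ∩ AB ∥ FC]
   → C = (5, 4/3)
3. E_x = 11/2  [ED · FA = -7 ∩ CE · BF = 1/2]
4. E_y = 17/6  [ED · FA = -7 ∩ CE · BF = 1/2]
   → E = (11/2, 17/6)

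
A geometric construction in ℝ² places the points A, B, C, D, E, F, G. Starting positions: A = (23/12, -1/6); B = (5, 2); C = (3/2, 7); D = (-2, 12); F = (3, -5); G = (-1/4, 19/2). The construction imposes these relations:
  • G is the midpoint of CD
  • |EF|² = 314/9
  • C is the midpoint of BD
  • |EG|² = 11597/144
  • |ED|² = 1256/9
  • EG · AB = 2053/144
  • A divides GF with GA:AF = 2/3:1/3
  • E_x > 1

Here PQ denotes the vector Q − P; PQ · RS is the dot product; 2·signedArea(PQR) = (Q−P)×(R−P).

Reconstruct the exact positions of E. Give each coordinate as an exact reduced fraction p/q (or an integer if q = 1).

E = (4/3, 2/3)

1. E_x = 4/3  [line -37/12·x + -13/6·y + 50/9 = 0 ∩ |EG|² = 11597/144]
2. E_y = 2/3  [line -37/12·x + -13/6·y + 50/9 = 0 ∩ |EG|² = 11597/144]
   → E = (4/3, 2/3)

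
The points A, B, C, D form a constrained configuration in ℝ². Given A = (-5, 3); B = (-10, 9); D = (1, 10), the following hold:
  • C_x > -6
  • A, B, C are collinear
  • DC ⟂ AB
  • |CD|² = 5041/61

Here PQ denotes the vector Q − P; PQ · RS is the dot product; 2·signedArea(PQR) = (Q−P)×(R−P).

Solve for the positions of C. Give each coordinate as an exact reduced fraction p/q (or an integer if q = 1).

C = (-365/61, 255/61)

1. C_x = -365/61  [A, B, C are collinear ∩ DC ⟂ AB]
2. C_y = 255/61  [A, B, C are collinear ∩ DC ⟂ AB]
   → C = (-365/61, 255/61)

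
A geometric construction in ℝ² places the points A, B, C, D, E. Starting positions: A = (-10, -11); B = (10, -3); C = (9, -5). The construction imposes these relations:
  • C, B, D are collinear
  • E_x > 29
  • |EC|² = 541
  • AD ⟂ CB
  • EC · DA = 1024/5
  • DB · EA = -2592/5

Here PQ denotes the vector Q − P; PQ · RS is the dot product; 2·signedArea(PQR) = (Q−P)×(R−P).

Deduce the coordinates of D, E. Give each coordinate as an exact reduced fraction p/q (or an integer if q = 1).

D = (14/5, -87/5)
E = (30, 5)

1. D_x = 14/5  [C, B, D are collinear ∩ AD ⟂ CB]
2. D_y = -87/5  [C, B, D are collinear ∩ AD ⟂ CB]
   → D = (14/5, -87/5)
3. E_x = 30  [EC · DA = 1024/5 ∩ DB · EA = -2592/5]
4. E_y = 5  [EC · DA = 1024/5 ∩ DB · EA = -2592/5]
   → E = (30, 5)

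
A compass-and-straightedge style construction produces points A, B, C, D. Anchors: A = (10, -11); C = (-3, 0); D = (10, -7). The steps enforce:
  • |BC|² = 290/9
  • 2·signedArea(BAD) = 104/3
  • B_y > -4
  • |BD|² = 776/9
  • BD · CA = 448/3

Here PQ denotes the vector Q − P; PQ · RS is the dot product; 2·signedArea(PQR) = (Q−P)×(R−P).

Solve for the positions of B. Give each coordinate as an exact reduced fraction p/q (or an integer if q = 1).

B = (4/3, -11/3)

1. B_x = 4/3  [2·signedArea(BAD) = 104/3 ∩ BD · CA = 448/3]
2. B_y = -11/3  [2·signedArea(BAD) = 104/3 ∩ BD · CA = 448/3]
   → B = (4/3, -11/3)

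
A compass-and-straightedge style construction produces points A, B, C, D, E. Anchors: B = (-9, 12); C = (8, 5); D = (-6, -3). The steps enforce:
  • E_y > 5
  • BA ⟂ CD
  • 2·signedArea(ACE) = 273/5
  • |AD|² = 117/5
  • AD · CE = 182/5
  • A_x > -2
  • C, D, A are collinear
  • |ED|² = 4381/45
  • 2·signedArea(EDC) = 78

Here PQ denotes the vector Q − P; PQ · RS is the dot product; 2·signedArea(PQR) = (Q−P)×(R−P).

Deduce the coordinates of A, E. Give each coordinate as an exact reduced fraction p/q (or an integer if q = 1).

A = (-9/5, -3/5)
E = (-14/15, 82/15)

1. A_x = -9/5  [C, D, A are collinear ∩ BA ⟂ CD]
2. A_y = -3/5  [C, D, A are collinear ∩ BA ⟂ CD]
   → A = (-9/5, -3/5)
3. E_x = -14/15  [2·signedArea(EDC) = 78 ∩ AD · CE = 182/5]
4. E_y = 82/15  [2·signedArea(EDC) = 78 ∩ AD · CE = 182/5]
   → E = (-14/15, 82/15)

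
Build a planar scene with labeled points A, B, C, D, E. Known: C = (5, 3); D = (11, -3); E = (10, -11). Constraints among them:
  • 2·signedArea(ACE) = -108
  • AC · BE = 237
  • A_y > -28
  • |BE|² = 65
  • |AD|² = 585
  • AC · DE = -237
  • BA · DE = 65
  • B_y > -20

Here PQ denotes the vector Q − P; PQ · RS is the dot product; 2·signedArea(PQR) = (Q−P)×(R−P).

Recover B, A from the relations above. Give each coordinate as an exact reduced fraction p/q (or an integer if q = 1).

1. A_x = 8  [2·signedArea(ACE) = -108 ∩ AC · DE = -237]
2. A_y = -27  [2·signedArea(ACE) = -108 ∩ AC · DE = -237]
   → A = (8, -27)
3. B_x = 9  [BA · DE = 65 ∩ AC · BE = 237]
4. B_y = -19  [BA · DE = 65 ∩ AC · BE = 237]
   → B = (9, -19)

A = (8, -27)
B = (9, -19)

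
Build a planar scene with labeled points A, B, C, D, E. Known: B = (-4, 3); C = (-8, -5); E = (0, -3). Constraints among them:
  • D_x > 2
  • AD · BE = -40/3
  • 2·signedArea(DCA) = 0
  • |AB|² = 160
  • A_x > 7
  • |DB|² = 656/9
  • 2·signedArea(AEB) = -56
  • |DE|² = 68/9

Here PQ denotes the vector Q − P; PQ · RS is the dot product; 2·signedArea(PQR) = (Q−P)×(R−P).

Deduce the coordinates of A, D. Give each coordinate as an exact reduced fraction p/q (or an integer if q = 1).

A = (8, -1)
D = (8/3, -7/3)

1. A_x = 8  [line -6·x + -4·y + 44 = 0 ∩ |AB|² = 160]
2. A_y = -1  [line -6·x + -4·y + 44 = 0 ∩ |AB|² = 160]
   → A = (8, -1)
3. D_x = 8/3  [AD · BE = -40/3 ∩ 2·signedArea(DCA) = 0]
4. D_y = -7/3  [AD · BE = -40/3 ∩ 2·signedArea(DCA) = 0]
   → D = (8/3, -7/3)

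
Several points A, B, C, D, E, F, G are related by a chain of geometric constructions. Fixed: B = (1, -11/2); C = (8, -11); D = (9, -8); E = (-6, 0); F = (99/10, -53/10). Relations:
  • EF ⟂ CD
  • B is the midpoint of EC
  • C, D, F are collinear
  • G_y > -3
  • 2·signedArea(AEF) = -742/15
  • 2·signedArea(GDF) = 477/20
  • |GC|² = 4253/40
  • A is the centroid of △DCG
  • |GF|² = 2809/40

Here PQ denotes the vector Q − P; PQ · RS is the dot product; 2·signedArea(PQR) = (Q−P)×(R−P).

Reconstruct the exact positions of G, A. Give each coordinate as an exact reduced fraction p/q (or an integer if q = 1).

A = (379/60, -433/60)
G = (39/20, -53/20)

1. G_x = 39/20  [line -27/10·x + 9/10·y + 153/20 = 0 ∩ |GC|² = 4253/40]
2. G_y = -53/20  [line -27/10·x + 9/10·y + 153/20 = 0 ∩ |GC|² = 4253/40]
   → G = (39/20, -53/20)
3. A_x = 379/60  [A is the centroid of △DCG]
4. A_y = -433/60  [A is the centroid of △DCG]
   → A = (379/60, -433/60)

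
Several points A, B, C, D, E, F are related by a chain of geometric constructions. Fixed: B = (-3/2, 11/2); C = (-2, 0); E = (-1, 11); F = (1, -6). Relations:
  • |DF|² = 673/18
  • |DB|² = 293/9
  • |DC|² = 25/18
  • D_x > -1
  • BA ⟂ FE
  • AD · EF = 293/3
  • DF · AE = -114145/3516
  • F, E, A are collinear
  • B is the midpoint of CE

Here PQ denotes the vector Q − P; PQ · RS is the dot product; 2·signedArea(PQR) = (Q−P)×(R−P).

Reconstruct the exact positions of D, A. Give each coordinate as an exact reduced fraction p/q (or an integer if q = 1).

A = (-108/293, 3301/586)
D = (-5/6, -1/6)

1. A_x = -108/293  [F, E, A are collinear ∩ BA ⟂ FE]
2. A_y = 3301/586  [F, E, A are collinear ∩ BA ⟂ FE]
   → A = (-108/293, 3301/586)
3. D_x = -5/6  [line 185/293·x + -3145/586·y + -1295/3516 = 0 ∩ |DC|² = 25/18]
4. D_y = -1/6  [line 185/293·x + -3145/586·y + -1295/3516 = 0 ∩ |DC|² = 25/18]
   → D = (-5/6, -1/6)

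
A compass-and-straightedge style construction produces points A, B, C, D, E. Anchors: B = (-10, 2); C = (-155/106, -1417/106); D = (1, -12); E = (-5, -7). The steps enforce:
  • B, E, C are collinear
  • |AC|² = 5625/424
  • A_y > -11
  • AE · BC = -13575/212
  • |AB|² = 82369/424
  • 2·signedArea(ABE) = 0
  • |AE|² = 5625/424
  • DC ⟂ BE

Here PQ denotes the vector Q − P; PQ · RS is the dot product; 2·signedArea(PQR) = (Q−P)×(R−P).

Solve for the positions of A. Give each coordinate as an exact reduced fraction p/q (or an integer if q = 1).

1. A_x = -685/212  [2·signedArea(ABE) = 0 ∩ AE · BC = -13575/212]
2. A_y = -2159/212  [2·signedArea(ABE) = 0 ∩ AE · BC = -13575/212]
   → A = (-685/212, -2159/212)

A = (-685/212, -2159/212)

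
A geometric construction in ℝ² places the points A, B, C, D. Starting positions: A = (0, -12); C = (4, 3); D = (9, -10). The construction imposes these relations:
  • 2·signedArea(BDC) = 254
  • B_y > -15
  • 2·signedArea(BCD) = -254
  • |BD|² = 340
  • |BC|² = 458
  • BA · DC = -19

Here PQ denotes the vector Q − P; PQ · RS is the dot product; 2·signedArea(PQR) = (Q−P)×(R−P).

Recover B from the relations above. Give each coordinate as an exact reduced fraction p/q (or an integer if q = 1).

B = (-9, -14)

1. B_x = -9  [2·signedArea(BCD) = -254 ∩ BA · DC = -19]
2. B_y = -14  [2·signedArea(BCD) = -254 ∩ BA · DC = -19]
   → B = (-9, -14)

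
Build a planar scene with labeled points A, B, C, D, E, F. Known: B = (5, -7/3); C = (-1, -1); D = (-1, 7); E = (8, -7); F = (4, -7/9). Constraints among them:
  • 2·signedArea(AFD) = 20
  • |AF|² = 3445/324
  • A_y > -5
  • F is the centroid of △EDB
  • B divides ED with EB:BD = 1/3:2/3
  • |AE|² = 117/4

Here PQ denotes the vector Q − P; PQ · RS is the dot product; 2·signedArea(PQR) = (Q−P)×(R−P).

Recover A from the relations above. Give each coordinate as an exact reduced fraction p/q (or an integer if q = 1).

1. A_x = 7/2  [line -70/9·x + -5·y + 65/9 = 0 ∩ |AE|² = 117/4]
2. A_y = -4  [line -70/9·x + -5·y + 65/9 = 0 ∩ |AE|² = 117/4]
   → A = (7/2, -4)

A = (7/2, -4)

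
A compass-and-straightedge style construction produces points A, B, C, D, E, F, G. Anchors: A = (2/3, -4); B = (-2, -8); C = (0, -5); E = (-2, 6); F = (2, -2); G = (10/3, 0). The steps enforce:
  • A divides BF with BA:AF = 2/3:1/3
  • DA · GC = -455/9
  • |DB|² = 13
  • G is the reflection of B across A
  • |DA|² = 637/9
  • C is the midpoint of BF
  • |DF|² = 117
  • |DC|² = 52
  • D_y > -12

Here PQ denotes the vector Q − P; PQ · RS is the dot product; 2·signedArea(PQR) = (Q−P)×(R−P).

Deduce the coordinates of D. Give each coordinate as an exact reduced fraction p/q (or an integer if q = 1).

D = (-4, -11)

1. D_x = -4  [line 10/3·x + 5·y + 205/3 = 0 ∩ |DA|² = 637/9]
2. D_y = -11  [line 10/3·x + 5·y + 205/3 = 0 ∩ |DA|² = 637/9]
   → D = (-4, -11)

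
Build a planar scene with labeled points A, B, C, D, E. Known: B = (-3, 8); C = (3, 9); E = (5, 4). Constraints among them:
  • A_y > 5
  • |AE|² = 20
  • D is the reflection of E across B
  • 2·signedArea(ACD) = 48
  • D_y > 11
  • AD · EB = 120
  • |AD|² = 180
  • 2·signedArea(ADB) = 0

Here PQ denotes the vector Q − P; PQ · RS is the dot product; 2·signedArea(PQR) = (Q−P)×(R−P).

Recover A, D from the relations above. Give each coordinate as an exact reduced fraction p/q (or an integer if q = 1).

1. D_x = -11  [D is the reflection of E across B]
2. D_y = 12  [D is the reflection of E across B]
   → D = (-11, 12)
3. A_x = 1  [2·signedArea(ADB) = 0 ∩ 2·signedArea(ACD) = 48]
4. A_y = 6  [2·signedArea(ADB) = 0 ∩ 2·signedArea(ACD) = 48]
   → A = (1, 6)

A = (1, 6)
D = (-11, 12)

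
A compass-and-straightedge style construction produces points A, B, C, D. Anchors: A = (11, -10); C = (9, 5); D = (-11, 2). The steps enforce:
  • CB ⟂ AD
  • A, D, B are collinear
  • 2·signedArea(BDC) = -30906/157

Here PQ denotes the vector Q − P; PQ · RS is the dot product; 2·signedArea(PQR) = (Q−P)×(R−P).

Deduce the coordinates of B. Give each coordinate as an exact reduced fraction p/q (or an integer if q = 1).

B = (495/157, -898/157)

1. B_x = 495/157  [A, D, B are collinear ∩ CB ⟂ AD]
2. B_y = -898/157  [A, D, B are collinear ∩ CB ⟂ AD]
   → B = (495/157, -898/157)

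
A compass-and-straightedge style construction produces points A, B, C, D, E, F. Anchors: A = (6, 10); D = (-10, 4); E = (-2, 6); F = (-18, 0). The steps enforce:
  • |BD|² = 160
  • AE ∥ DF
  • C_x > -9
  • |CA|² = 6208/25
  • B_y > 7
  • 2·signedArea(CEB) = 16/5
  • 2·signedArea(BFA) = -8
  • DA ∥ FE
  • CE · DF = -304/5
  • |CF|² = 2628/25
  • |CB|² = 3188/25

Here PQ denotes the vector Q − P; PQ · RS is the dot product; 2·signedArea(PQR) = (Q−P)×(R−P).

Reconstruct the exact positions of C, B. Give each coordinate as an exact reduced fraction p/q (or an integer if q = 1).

1. C_x = -42/5  [line 8·x + 4·y + 264/5 = 0 ∩ |CF|² = 2628/25]
2. C_y = 18/5  [line 8·x + 4·y + 264/5 = 0 ∩ |CF|² = 2628/25]
   → C = (-42/5, 18/5)
3. B_x = 2  [2·signedArea(BFA) = -8 ∩ 2·signedArea(CEB) = 16/5]
4. B_y = 8  [2·signedArea(BFA) = -8 ∩ 2·signedArea(CEB) = 16/5]
   → B = (2, 8)

B = (2, 8)
C = (-42/5, 18/5)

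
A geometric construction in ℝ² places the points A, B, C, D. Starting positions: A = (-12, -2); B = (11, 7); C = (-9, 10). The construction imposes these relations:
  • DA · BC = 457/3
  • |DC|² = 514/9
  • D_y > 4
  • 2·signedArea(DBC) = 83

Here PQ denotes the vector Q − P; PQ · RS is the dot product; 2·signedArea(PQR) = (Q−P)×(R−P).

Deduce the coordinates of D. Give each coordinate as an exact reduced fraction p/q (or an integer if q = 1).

1. D_x = -10/3  [2·signedArea(DBC) = 83 ∩ DA · BC = 457/3]
2. D_y = 5  [2·signedArea(DBC) = 83 ∩ DA · BC = 457/3]
   → D = (-10/3, 5)

D = (-10/3, 5)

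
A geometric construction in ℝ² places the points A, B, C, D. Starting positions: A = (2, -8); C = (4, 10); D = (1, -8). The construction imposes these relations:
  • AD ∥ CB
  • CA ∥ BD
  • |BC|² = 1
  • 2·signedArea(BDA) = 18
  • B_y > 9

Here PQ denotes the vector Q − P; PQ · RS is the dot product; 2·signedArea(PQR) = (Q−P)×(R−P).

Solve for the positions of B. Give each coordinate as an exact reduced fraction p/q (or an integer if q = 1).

1. B_x = 3  [CA ∥ BD ∩ AD ∥ CB]
2. B_y = 10  [CA ∥ BD ∩ AD ∥ CB]
   → B = (3, 10)

B = (3, 10)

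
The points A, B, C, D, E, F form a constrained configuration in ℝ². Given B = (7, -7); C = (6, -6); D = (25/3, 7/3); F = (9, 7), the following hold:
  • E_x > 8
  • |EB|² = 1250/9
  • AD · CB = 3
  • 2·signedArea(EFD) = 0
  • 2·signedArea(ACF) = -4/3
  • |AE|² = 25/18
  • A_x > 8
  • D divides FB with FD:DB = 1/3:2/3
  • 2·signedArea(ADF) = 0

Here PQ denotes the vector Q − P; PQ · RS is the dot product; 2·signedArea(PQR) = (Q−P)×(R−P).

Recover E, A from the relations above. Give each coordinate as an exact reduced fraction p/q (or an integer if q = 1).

1. E_x = 26/3  [line 14/3·x + -2/3·y + -112/3 = 0 ∩ |EB|² = 1250/9]
2. E_y = 14/3  [line 14/3·x + -2/3·y + -112/3 = 0 ∩ |EB|² = 1250/9]
   → E = (26/3, 14/3)
3. A_x = 53/6  [2·signedArea(ADF) = 0 ∩ 2·signedArea(ACF) = -4/3]
4. A_y = 35/6  [2·signedArea(ADF) = 0 ∩ 2·signedArea(ACF) = -4/3]
   → A = (53/6, 35/6)

A = (53/6, 35/6)
E = (26/3, 14/3)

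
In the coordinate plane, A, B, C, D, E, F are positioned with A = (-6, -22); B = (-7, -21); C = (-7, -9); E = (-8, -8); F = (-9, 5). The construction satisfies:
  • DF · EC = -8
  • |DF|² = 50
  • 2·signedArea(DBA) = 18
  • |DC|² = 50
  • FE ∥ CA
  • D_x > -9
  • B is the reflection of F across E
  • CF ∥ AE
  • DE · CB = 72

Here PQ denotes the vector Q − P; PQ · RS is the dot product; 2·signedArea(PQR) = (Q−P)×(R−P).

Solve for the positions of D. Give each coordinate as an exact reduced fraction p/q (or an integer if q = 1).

D = (-8, -2)

1. D_x = -8  [DF · EC = -8 ∩ DE · CB = 72]
2. D_y = -2  [DF · EC = -8 ∩ DE · CB = 72]
   → D = (-8, -2)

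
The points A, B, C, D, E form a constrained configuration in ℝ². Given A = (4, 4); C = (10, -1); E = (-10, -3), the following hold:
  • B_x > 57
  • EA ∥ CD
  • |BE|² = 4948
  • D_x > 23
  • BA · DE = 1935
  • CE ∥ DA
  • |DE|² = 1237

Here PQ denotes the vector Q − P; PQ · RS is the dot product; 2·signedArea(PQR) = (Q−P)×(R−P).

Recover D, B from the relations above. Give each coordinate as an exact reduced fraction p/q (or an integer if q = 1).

1. D_x = 24  [CE ∥ DA ∩ EA ∥ CD]
2. D_y = 6  [CE ∥ DA ∩ EA ∥ CD]
   → D = (24, 6)
3. B_x = 58  [line 34·x + 9·y + -2107 = 0 ∩ |BE|² = 4948]
4. B_y = 15  [line 34·x + 9·y + -2107 = 0 ∩ |BE|² = 4948]
   → B = (58, 15)

B = (58, 15)
D = (24, 6)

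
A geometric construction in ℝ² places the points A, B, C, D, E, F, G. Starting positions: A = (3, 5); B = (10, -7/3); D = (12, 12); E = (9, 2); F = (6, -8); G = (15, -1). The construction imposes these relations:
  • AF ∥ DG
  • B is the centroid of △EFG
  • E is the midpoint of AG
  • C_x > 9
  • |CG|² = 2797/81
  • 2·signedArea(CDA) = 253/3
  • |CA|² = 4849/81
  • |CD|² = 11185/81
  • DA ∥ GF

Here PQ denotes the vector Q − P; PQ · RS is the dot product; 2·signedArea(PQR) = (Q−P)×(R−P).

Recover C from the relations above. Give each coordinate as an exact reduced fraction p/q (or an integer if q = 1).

1. C_x = 28/3  [line 7·x + -9·y + -181/3 = 0 ∩ |CA|² = 4849/81]
2. C_y = 5/9  [line 7·x + -9·y + -181/3 = 0 ∩ |CA|² = 4849/81]
   → C = (28/3, 5/9)

C = (28/3, 5/9)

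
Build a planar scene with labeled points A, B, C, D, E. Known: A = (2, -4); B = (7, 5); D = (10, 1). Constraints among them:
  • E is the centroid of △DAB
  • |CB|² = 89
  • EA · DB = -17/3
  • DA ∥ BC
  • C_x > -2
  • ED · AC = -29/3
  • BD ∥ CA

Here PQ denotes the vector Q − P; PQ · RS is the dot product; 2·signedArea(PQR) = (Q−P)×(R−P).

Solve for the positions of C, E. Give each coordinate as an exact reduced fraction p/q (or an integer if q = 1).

1. C_x = -1  [BD ∥ CA ∩ DA ∥ BC]
2. C_y = 0  [BD ∥ CA ∩ DA ∥ BC]
   → C = (-1, 0)
3. E_x = 19/3  [E is the centroid of △DAB]
4. E_y = 2/3  [E is the centroid of △DAB]
   → E = (19/3, 2/3)

C = (-1, 0)
E = (19/3, 2/3)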